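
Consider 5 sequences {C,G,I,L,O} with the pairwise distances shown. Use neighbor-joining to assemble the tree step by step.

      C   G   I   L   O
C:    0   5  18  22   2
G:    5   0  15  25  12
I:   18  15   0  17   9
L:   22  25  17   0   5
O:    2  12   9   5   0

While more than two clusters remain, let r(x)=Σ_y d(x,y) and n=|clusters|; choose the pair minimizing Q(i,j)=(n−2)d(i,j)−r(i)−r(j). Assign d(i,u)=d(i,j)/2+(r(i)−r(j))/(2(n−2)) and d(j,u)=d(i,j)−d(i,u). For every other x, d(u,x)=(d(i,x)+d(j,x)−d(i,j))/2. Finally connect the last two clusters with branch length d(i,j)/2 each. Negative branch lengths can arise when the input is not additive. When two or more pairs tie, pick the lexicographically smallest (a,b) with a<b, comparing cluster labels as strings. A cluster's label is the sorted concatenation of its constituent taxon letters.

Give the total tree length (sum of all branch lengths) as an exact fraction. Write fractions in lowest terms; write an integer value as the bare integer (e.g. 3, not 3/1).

219/8

1. join C+G (d=5, Q=-89) ⇒ CG; edges |C|=5/6, |G|=25/6
  updated: d(CG,I)=14, d(CG,L)=21, d(CG,O)=9/2
2. join CG+I (d=14, Q=-103/2) ⇒ CGI; edges |CG|=55/8, |I|=57/8
  updated: d(CGI,L)=12, d(CGI,O)=-1/4
3. join CGI+L (d=12, Q=-67/4) ⇒ CGIL; edges |CGI|=27/8, |L|=69/8
  updated: d(CGIL,O)=-29/8
4. join CGIL+O (d=-29/8) ⇒ CGILO; edges |CGIL|=-29/16, |O|=-29/16
final tree: ((((C:5/6,G:25/6):55/8,I:57/8):27/8,L:69/8):-29/16,O:-29/16)
total length: 219/8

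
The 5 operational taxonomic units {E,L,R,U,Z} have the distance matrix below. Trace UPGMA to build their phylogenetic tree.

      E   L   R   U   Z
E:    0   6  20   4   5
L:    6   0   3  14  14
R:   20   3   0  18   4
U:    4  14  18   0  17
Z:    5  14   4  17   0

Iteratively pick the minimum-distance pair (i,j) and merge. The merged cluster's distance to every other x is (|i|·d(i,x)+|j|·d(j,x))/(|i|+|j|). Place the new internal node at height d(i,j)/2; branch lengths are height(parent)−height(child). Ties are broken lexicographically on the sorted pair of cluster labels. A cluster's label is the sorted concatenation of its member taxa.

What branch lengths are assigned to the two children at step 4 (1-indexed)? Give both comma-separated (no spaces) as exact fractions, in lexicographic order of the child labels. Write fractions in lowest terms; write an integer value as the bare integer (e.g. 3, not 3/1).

14/3,13/6

step 1: merge (L,R) at d=3; branch lengths L→3/2, R→3/2; new cluster LR
  updated: d(E,LR)=13, d(LR,U)=16, d(LR,Z)=9
step 2: merge (E,U) at d=4; branch lengths E→2, U→2; new cluster EU
  updated: d(EU,LR)=29/2, d(EU,Z)=11
step 3: merge (LR,Z) at d=9; branch lengths LR→3, Z→9/2; new cluster LRZ
  updated: d(EU,LRZ)=40/3
step 4: merge (EU,LRZ) at d=40/3; branch lengths EU→14/3, LRZ→13/6; new cluster ELRUZ
final tree: ((E:2,U:2):14/3,((L:3/2,R:3/2):3,Z:9/2):13/6)
total length: 64/3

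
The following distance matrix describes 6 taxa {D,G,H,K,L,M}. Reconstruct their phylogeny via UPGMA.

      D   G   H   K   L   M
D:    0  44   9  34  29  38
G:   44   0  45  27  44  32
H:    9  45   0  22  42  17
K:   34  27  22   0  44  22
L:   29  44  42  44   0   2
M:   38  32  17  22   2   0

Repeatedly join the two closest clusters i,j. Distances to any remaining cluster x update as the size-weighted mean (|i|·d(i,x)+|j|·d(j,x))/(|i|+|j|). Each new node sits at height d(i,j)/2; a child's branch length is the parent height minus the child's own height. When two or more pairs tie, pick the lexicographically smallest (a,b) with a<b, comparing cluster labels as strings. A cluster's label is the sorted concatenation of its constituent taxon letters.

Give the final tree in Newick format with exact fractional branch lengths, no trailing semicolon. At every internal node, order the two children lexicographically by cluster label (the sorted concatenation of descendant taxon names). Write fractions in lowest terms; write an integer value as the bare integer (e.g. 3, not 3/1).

step 1: merge (L,M) at d=2; branch lengths L→1, M→1; new cluster LM
  updated: d(D,LM)=67/2, d(G,LM)=38, d(H,LM)=59/2, d(K,LM)=33
step 2: merge (D,H) at d=9; branch lengths D→9/2, H→9/2; new cluster DH
  updated: d(DH,G)=89/2, d(DH,K)=28, d(DH,LM)=63/2
step 3: merge (G,K) at d=27; branch lengths G→27/2, K→27/2; new cluster GK
  updated: d(DH,GK)=145/4, d(GK,LM)=71/2
step 4: merge (DH,LM) at d=63/2; branch lengths DH→45/4, LM→59/4; new cluster DHLM
  updated: d(DHLM,GK)=287/8
step 5: merge (DHLM,GK) at d=287/8; branch lengths DHLM→35/16, GK→71/16; new cluster DGHKLM
final tree: (((D:9/2,H:9/2):45/4,(L:1,M:1):59/4):35/16,(G:27/2,K:27/2):71/16)
total length: 565/8

(((D:9/2,H:9/2):45/4,(L:1,M:1):59/4):35/16,(G:27/2,K:27/2):71/16)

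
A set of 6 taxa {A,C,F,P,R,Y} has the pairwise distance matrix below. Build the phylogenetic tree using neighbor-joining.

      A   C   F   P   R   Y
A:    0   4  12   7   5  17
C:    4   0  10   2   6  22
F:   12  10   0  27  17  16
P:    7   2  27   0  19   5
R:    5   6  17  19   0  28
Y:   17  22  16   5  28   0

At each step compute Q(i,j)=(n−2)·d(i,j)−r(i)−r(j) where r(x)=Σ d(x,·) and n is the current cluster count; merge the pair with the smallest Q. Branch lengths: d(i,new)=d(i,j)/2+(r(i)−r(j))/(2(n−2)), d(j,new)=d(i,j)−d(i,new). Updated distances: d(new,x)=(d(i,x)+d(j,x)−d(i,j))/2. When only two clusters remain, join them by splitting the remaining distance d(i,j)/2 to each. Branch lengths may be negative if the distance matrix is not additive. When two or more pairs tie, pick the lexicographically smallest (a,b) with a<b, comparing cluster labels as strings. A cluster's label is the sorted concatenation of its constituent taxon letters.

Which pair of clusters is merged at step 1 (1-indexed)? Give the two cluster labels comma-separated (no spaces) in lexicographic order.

step 1: merge (P,Y) at d=5, Q=-128; branch lengths P→-1, Y→6; new cluster PY
  updated: d(A,PY)=19/2, d(C,PY)=19/2, d(F,PY)=19, d(PY,R)=21
step 2: merge (A,R) at d=5, Q=-129/2; branch lengths A→-7/12, R→67/12; new cluster AR
  updated: d(AR,C)=5/2, d(AR,F)=12, d(AR,PY)=51/4
step 3: merge (AR,C) at d=5/2, Q=-177/4; branch lengths AR→41/16, C→-1/16; new cluster ACR
  updated: d(ACR,F)=39/4, d(ACR,PY)=79/8
step 4: merge (ACR,F) at d=39/4, Q=-309/8; branch lengths ACR→5/16, F→151/16; new cluster ACFR
  updated: d(ACFR,PY)=153/16
step 5: merge (ACFR,PY) at d=153/16; branch lengths ACFR→153/32, PY→153/32; new cluster ACFPRY
final tree: ((((A:-7/12,R:67/12):41/16,C:-1/16):5/16,F:151/16):153/32,(P:-1,Y:6):153/32)
total length: 509/16

P,Y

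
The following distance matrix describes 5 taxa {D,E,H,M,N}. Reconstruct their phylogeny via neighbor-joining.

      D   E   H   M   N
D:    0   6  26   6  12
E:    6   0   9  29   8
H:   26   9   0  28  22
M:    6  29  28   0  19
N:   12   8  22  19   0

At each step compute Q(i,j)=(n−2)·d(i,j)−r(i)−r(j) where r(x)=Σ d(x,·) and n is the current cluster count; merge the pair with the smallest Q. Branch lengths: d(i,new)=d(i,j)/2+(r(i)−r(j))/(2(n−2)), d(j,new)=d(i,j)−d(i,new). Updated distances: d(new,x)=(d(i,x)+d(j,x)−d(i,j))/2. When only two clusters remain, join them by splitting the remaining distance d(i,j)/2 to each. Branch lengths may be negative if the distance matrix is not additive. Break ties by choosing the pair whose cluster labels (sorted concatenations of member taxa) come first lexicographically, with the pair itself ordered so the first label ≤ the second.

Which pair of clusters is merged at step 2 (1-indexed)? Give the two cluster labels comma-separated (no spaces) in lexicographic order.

1. join D+M (d=6, Q=-114) ⇒ DM; edges |D|=-7/3, |M|=25/3
  updated: d(DM,E)=29/2, d(DM,H)=24, d(DM,N)=25/2
2. join DM+N (d=25/2, Q=-137/2) ⇒ DMN; edges |DM|=67/8, |N|=33/8
  updated: d(DMN,E)=5, d(DMN,H)=67/4
3. join DMN+E (d=5, Q=-123/4) ⇒ DEMN; edges |DMN|=51/8, |E|=-11/8
  updated: d(DEMN,H)=83/8
4. join DEMN+H (d=83/8) ⇒ DEHMN; edges |DEMN|=83/16, |H|=83/16
final tree: ((((D:-7/3,M:25/3):67/8,N:33/8):51/8,E:-11/8):83/16,H:83/16)
total length: 271/8

DM,N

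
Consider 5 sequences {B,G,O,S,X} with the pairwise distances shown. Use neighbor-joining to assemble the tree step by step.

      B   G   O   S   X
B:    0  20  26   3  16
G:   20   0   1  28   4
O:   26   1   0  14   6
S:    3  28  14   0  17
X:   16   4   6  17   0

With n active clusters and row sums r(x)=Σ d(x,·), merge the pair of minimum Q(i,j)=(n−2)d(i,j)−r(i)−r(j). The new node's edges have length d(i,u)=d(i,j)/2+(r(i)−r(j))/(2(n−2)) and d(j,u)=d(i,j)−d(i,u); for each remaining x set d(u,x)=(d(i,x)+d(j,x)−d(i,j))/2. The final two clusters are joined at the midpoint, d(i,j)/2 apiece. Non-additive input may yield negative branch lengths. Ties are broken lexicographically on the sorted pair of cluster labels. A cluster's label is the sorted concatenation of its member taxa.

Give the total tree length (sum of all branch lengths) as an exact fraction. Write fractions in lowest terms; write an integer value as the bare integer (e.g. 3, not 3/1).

1. join B+S (d=3, Q=-118) ⇒ BS; edges |B|=2, |S|=1
  updated: d(BS,G)=45/2, d(BS,O)=37/2, d(BS,X)=15
2. join BS+X (d=15, Q=-51) ⇒ BSX; edges |BS|=61/4, |X|=-1/4
  updated: d(BSX,G)=23/4, d(BSX,O)=19/4
3. join BSX+G (d=23/4, Q=-23/2) ⇒ BGSX; edges |BSX|=19/4, |G|=1
  updated: d(BGSX,O)=0
4. join BGSX+O (d=0) ⇒ BGOSX; edges |BGSX|=0, |O|=0
final tree: ((((B:2,S:1):61/4,X:-1/4):19/4,G:1):0,O:0)
total length: 95/4

95/4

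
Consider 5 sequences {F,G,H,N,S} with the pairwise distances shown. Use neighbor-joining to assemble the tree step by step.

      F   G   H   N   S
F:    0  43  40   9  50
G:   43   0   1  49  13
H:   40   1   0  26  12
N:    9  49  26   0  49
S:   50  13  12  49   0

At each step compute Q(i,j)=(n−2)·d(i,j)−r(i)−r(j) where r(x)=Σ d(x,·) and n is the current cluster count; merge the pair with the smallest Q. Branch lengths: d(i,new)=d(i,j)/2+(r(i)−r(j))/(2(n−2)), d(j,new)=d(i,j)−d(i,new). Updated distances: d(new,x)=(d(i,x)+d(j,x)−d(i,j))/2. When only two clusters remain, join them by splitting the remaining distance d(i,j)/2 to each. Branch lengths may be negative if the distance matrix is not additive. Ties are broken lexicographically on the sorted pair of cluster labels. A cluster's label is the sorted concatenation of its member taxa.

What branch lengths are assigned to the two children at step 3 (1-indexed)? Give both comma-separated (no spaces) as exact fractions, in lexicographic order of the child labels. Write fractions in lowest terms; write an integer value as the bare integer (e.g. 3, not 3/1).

33/8,23/8

step 1: merge (F,N) at d=9, Q=-248; branch lengths F→6, N→3; new cluster FN
  updated: d(FN,G)=83/2, d(FN,H)=57/2, d(FN,S)=45
step 2: merge (FN,H) at d=57/2, Q=-199/2; branch lengths FN→261/8, H→-33/8; new cluster FHN
  updated: d(FHN,G)=7, d(FHN,S)=57/4
step 3: merge (FHN,G) at d=7, Q=-137/4; branch lengths FHN→33/8, G→23/8; new cluster FGHN
  updated: d(FGHN,S)=81/8
step 4: merge (FGHN,S) at d=81/8; branch lengths FGHN→81/16, S→81/16; new cluster FGHNS
final tree: ((((F:6,N:3):261/8,H:-33/8):33/8,G:23/8):81/16,S:81/16)
total length: 437/8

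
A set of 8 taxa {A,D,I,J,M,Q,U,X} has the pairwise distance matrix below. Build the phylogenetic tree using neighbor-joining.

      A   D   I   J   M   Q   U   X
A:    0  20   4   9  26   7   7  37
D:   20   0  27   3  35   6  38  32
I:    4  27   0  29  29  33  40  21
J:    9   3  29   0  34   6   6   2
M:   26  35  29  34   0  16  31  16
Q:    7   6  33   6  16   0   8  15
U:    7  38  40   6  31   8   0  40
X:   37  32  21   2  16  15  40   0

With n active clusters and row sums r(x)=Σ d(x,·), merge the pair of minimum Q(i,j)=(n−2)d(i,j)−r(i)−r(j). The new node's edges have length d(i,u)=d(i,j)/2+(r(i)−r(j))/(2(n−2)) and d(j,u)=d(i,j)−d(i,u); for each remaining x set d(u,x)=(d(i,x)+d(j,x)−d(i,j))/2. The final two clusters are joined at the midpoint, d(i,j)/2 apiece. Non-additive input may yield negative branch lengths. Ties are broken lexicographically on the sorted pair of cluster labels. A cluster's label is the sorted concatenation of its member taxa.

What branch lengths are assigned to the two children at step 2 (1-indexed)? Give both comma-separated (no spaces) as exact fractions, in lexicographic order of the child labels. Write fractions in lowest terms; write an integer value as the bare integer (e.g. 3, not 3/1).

211/20,109/20

iteration 1: select A,I (d=4, Q=-269); attach at lengths (-49/12, 97/12); label the merged cluster AI
  updated: d(AI,D)=43/2, d(AI,J)=17, d(AI,M)=51/2, d(AI,Q)=18, d(AI,U)=43/2, d(AI,X)=27
iteration 2: select M,X (d=16, Q=-419/2); attach at lengths (211/20, 109/20); label the merged cluster MX
  updated: d(AI,MX)=73/4, d(D,MX)=51/2, d(J,MX)=10, d(MX,Q)=15/2, d(MX,U)=55/2
iteration 3: select D,J (d=3, Q=-124); attach at lengths (8, -5); label the merged cluster DJ
  updated: d(AI,DJ)=71/4, d(DJ,MX)=65/4, d(DJ,Q)=9/2, d(DJ,U)=41/2
iteration 4: select Q,U (d=8, Q=-183/2); attach at lengths (-31/12, 127/12); label the merged cluster QU
  updated: d(AI,QU)=63/4, d(DJ,QU)=17/2, d(MX,QU)=27/2
iteration 5: select AI,MX (d=73/4, Q=-253/4); attach at lengths (161/16, 131/16); label the merged cluster AIMX
  updated: d(AIMX,DJ)=63/8, d(AIMX,QU)=11/2
iteration 6: select AIMX,DJ (d=63/8, Q=-175/8); attach at lengths (39/16, 87/16); label the merged cluster ADIJMX
  updated: d(ADIJMX,QU)=49/16
iteration 7: select ADIJMX,QU (d=49/16); attach at lengths (49/32, 49/32); label the merged cluster ADIJMQUX
final tree: ((((A:-49/12,I:97/12):161/16,(M:211/20,X:109/20):131/16):39/16,(D:8,J:-5):87/16):49/32,(Q:-31/12,U:127/12):49/32)
total length: 963/16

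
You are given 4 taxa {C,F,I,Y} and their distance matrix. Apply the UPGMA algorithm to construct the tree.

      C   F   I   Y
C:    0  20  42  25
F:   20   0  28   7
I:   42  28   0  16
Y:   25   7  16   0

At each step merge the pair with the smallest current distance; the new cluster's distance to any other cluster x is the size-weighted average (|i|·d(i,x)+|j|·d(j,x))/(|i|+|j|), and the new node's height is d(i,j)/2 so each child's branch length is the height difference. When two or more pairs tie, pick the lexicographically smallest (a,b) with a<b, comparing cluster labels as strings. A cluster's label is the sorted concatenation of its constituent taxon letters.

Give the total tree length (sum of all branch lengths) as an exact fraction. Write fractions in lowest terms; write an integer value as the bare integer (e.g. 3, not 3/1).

iteration 1: select F,Y (d=7); attach at lengths (7/2, 7/2); label the merged cluster FY
  updated: d(C,FY)=45/2, d(FY,I)=22
iteration 2: select FY,I (d=22); attach at lengths (15/2, 11); label the merged cluster FIY
  updated: d(C,FIY)=29
iteration 3: select C,FIY (d=29); attach at lengths (29/2, 7/2); label the merged cluster CFIY
final tree: (C:29/2,((F:7/2,Y:7/2):15/2,I:11):7/2)
total length: 87/2

87/2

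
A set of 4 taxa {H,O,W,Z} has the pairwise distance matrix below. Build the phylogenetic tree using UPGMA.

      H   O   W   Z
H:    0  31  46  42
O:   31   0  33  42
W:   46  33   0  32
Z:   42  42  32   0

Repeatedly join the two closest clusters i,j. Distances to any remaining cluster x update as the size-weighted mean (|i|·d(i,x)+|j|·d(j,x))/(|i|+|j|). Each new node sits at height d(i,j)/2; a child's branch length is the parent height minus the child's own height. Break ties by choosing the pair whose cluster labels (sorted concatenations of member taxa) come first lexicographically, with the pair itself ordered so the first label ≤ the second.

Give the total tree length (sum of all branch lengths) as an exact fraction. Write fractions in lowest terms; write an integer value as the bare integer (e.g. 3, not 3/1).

step 1: merge (H,O) at d=31; branch lengths H→31/2, O→31/2; new cluster HO
  updated: d(HO,W)=79/2, d(HO,Z)=42
step 2: merge (W,Z) at d=32; branch lengths W→16, Z→16; new cluster WZ
  updated: d(HO,WZ)=163/4
step 3: merge (HO,WZ) at d=163/4; branch lengths HO→39/8, WZ→35/8; new cluster HOWZ
final tree: ((H:31/2,O:31/2):39/8,(W:16,Z:16):35/8)
total length: 289/4

289/4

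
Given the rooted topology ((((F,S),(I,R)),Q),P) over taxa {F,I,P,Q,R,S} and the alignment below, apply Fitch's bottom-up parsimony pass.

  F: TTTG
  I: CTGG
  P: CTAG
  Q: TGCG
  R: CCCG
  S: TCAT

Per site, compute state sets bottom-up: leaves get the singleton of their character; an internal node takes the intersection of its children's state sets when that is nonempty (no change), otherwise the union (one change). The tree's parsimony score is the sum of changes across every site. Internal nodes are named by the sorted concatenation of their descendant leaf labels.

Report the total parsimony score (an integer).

[col 0] FS: children F:{T}, S:{T} ∩→ {T}; cost 0
[col 0] IR: children I:{C}, R:{C} ∩→ {C}; cost 0
[col 0] FIRS: children FS:{T}, IR:{C} ∪→ {C,T}; cost 1
[col 0] FIQRS: children FIRS:{C,T}, Q:{T} ∩→ {T}; cost 0
[col 0] FIPQRS: children FIQRS:{T}, P:{C} ∪→ {C,T}; cost 1
[col 1] FS: children F:{T}, S:{C} ∪→ {C,T}; cost 1
[col 1] IR: children I:{T}, R:{C} ∪→ {C,T}; cost 1
[col 1] FIRS: children FS:{C,T}, IR:{C,T} ∩→ {C,T}; cost 0
[col 1] FIQRS: children FIRS:{C,T}, Q:{G} ∪→ {C,G,T}; cost 1
[col 1] FIPQRS: children FIQRS:{C,G,T}, P:{T} ∩→ {T}; cost 0
[col 2] FS: children F:{T}, S:{A} ∪→ {A,T}; cost 1
[col 2] IR: children I:{G}, R:{C} ∪→ {C,G}; cost 1
[col 2] FIRS: children FS:{A,T}, IR:{C,G} ∪→ {A,C,G,T}; cost 1
[col 2] FIQRS: children FIRS:{A,C,G,T}, Q:{C} ∩→ {C}; cost 0
[col 2] FIPQRS: children FIQRS:{C}, P:{A} ∪→ {A,C}; cost 1
[col 3] FS: children F:{G}, S:{T} ∪→ {G,T}; cost 1
[col 3] IR: children I:{G}, R:{G} ∩→ {G}; cost 0
[col 3] FIRS: children FS:{G,T}, IR:{G} ∩→ {G}; cost 0
[col 3] FIQRS: children FIRS:{G}, Q:{G} ∩→ {G}; cost 0
[col 3] FIPQRS: children FIQRS:{G}, P:{G} ∩→ {G}; cost 0
per-site changes: [2, 3, 4, 1]; total = 10

10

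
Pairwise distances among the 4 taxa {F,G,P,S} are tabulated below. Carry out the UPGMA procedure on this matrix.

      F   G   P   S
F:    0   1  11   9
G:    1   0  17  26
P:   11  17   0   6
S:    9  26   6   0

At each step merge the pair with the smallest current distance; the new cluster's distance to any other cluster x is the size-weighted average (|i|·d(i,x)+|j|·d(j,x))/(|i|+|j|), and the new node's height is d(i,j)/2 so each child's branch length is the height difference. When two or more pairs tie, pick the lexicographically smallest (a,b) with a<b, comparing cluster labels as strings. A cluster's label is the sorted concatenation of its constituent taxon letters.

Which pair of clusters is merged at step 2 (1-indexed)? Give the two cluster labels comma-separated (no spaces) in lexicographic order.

1. join F+G (d=1) ⇒ FG; edges |F|=1/2, |G|=1/2
  updated: d(FG,P)=14, d(FG,S)=35/2
2. join P+S (d=6) ⇒ PS; edges |P|=3, |S|=3
  updated: d(FG,PS)=63/4
3. join FG+PS (d=63/4) ⇒ FGPS; edges |FG|=59/8, |PS|=39/8
final tree: ((F:1/2,G:1/2):59/8,(P:3,S:3):39/8)
total length: 77/4

P,S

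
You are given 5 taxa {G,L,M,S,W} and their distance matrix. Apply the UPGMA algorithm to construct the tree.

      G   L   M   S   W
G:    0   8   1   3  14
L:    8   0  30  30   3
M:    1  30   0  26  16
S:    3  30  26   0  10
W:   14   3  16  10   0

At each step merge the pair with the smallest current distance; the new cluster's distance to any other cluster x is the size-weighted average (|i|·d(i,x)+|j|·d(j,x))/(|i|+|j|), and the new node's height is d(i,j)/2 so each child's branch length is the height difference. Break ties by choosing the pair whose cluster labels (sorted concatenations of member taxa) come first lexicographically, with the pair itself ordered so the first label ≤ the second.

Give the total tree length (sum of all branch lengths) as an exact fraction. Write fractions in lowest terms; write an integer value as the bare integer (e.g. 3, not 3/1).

109/4

1. join G+M (d=1) ⇒ GM; edges |G|=1/2, |M|=1/2
  updated: d(GM,L)=19, d(GM,S)=29/2, d(GM,W)=15
2. join L+W (d=3) ⇒ LW; edges |L|=3/2, |W|=3/2
  updated: d(GM,LW)=17, d(LW,S)=20
3. join GM+S (d=29/2) ⇒ GMS; edges |GM|=27/4, |S|=29/4
  updated: d(GMS,LW)=18
4. join GMS+LW (d=18) ⇒ GLMSW; edges |GMS|=7/4, |LW|=15/2
final tree: (((G:1/2,M:1/2):27/4,S:29/4):7/4,(L:3/2,W:3/2):15/2)
total length: 109/4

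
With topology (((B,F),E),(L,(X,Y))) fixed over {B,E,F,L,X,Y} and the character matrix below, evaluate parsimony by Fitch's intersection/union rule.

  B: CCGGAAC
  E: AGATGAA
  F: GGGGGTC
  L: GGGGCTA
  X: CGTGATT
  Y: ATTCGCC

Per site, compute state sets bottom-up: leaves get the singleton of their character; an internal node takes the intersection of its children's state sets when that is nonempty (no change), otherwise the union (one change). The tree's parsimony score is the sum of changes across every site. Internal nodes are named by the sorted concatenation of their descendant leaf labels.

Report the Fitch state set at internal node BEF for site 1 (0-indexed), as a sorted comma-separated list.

site 0, node BF: B={C} ∪ F={G} → {C,G} (+1)
site 0, node BEF: BF={C,G} ∪ E={A} → {A,C,G} (+1)
site 0, node XY: X={C} ∪ Y={A} → {A,C} (+1)
site 0, node LXY: L={G} ∪ XY={A,C} → {A,C,G} (+1)
site 0, node BEFLXY: BEF={A,C,G} ∩ LXY={A,C,G} → {A,C,G} (+0)
site 1, node BF: B={C} ∪ F={G} → {C,G} (+1)
site 1, node BEF: BF={C,G} ∩ E={G} → {G} (+0)
site 1, node XY: X={G} ∪ Y={T} → {G,T} (+1)
site 1, node LXY: L={G} ∩ XY={G,T} → {G} (+0)
site 1, node BEFLXY: BEF={G} ∩ LXY={G} → {G} (+0)
site 2, node BF: B={G} ∩ F={G} → {G} (+0)
site 2, node BEF: BF={G} ∪ E={A} → {A,G} (+1)
site 2, node XY: X={T} ∩ Y={T} → {T} (+0)
site 2, node LXY: L={G} ∪ XY={T} → {G,T} (+1)
site 2, node BEFLXY: BEF={A,G} ∩ LXY={G,T} → {G} (+0)
site 3, node BF: B={G} ∩ F={G} → {G} (+0)
site 3, node BEF: BF={G} ∪ E={T} → {G,T} (+1)
site 3, node XY: X={G} ∪ Y={C} → {C,G} (+1)
site 3, node LXY: L={G} ∩ XY={C,G} → {G} (+0)
site 3, node BEFLXY: BEF={G,T} ∩ LXY={G} → {G} (+0)
site 4, node BF: B={A} ∪ F={G} → {A,G} (+1)
site 4, node BEF: BF={A,G} ∩ E={G} → {G} (+0)
site 4, node XY: X={A} ∪ Y={G} → {A,G} (+1)
site 4, node LXY: L={C} ∪ XY={A,G} → {A,C,G} (+1)
site 4, node BEFLXY: BEF={G} ∩ LXY={A,C,G} → {G} (+0)
site 5, node BF: B={A} ∪ F={T} → {A,T} (+1)
site 5, node BEF: BF={A,T} ∩ E={A} → {A} (+0)
site 5, node XY: X={T} ∪ Y={C} → {C,T} (+1)
site 5, node LXY: L={T} ∩ XY={C,T} → {T} (+0)
site 5, node BEFLXY: BEF={A} ∪ LXY={T} → {A,T} (+1)
site 6, node BF: B={C} ∩ F={C} → {C} (+0)
site 6, node BEF: BF={C} ∪ E={A} → {A,C} (+1)
site 6, node XY: X={T} ∪ Y={C} → {C,T} (+1)
site 6, node LXY: L={A} ∪ XY={C,T} → {A,C,T} (+1)
site 6, node BEFLXY: BEF={A,C} ∩ LXY={A,C,T} → {A,C} (+0)
per-site changes: [4, 2, 2, 2, 3, 3, 3]; total = 19

G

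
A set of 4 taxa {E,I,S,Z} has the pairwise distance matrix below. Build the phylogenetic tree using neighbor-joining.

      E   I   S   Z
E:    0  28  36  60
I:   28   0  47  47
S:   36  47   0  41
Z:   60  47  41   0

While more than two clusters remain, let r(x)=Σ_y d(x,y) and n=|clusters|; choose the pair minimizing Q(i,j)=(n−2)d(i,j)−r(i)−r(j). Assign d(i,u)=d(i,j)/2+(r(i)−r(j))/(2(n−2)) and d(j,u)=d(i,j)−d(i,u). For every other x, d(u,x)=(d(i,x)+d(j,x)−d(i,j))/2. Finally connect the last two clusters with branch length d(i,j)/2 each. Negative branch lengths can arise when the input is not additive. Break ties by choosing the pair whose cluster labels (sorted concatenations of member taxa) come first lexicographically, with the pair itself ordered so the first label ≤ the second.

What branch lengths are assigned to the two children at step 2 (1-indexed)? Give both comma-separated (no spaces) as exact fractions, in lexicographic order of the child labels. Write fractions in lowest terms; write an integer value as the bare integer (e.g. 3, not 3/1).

iteration 1: select E,I (d=28, Q=-190); attach at lengths (29/2, 27/2); label the merged cluster EI
  updated: d(EI,S)=55/2, d(EI,Z)=79/2
iteration 2: select EI,S (d=55/2, Q=-108); attach at lengths (13, 29/2); label the merged cluster EIS
  updated: d(EIS,Z)=53/2
iteration 3: select EIS,Z (d=53/2); attach at lengths (53/4, 53/4); label the merged cluster EISZ
final tree: (((E:29/2,I:27/2):13,S:29/2):53/4,Z:53/4)
total length: 82

13,29/2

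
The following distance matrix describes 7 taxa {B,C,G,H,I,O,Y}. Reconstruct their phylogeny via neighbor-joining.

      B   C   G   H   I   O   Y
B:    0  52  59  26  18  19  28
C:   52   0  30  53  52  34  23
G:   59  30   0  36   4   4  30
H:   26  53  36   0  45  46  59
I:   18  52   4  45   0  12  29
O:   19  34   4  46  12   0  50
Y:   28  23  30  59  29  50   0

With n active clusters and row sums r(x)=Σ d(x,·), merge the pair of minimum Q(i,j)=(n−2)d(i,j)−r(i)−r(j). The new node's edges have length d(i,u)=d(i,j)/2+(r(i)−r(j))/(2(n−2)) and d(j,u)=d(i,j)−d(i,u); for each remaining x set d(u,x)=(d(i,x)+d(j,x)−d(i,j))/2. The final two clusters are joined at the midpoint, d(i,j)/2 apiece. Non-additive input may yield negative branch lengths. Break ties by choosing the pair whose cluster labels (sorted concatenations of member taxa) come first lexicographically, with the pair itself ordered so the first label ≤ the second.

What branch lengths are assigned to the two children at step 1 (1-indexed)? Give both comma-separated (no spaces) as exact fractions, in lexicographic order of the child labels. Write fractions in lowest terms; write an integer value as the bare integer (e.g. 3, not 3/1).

iteration 1: select C,Y (d=23, Q=-348); attach at lengths (14, 9); label the merged cluster CY
  updated: d(B,CY)=57/2, d(CY,G)=37/2, d(CY,H)=89/2, d(CY,I)=29, d(CY,O)=61/2
iteration 2: select B,H (d=26, Q=-244); attach at lengths (57/8, 151/8); label the merged cluster BH
  updated: d(BH,CY)=47/2, d(BH,G)=69/2, d(BH,I)=37/2, d(BH,O)=39/2
iteration 3: select BH,CY (d=47/2, Q=-127); attach at lengths (65/6, 38/3); label the merged cluster BCHY
  updated: d(BCHY,G)=59/4, d(BCHY,I)=12, d(BCHY,O)=53/4
iteration 4: select BCHY,I (d=12, Q=-44); attach at lengths (9, 3); label the merged cluster BCHIY
  updated: d(BCHIY,G)=27/8, d(BCHIY,O)=53/8
iteration 5: select BCHIY,G (d=27/8, Q=-14); attach at lengths (3, 3/8); label the merged cluster BCGHIY
  updated: d(BCGHIY,O)=29/8
iteration 6: select BCGHIY,O (d=29/8); attach at lengths (29/16, 29/16); label the merged cluster BCGHIOY
final tree: (((((B:57/8,H:151/8):65/6,(C:14,Y:9):38/3):9,I:3):3,G:3/8):29/16,O:29/16)
total length: 183/2

14,9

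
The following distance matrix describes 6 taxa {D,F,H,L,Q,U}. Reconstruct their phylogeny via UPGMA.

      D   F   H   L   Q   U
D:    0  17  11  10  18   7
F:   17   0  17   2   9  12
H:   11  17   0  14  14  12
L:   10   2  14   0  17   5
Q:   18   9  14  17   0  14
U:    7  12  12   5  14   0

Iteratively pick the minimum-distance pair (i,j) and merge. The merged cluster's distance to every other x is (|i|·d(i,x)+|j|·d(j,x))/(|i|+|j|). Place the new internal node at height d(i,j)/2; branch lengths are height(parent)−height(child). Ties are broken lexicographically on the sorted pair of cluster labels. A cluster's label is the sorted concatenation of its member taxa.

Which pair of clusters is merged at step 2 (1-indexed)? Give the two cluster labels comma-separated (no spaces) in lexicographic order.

1. join F+L (d=2) ⇒ FL; edges |F|=1, |L|=1
  updated: d(D,FL)=27/2, d(FL,H)=31/2, d(FL,Q)=13, d(FL,U)=17/2
2. join D+U (d=7) ⇒ DU; edges |D|=7/2, |U|=7/2
  updated: d(DU,FL)=11, d(DU,H)=23/2, d(DU,Q)=16
3. join DU+FL (d=11) ⇒ DFLU; edges |DU|=2, |FL|=9/2
  updated: d(DFLU,H)=27/2, d(DFLU,Q)=29/2
4. join DFLU+H (d=27/2) ⇒ DFHLU; edges |DFLU|=5/4, |H|=27/4
  updated: d(DFHLU,Q)=72/5
5. join DFHLU+Q (d=72/5) ⇒ DFHLQU; edges |DFHLU|=9/20, |Q|=36/5
final tree: ((((D:7/2,U:7/2):2,(F:1,L:1):9/2):5/4,H:27/4):9/20,Q:36/5)
total length: 623/20

D,U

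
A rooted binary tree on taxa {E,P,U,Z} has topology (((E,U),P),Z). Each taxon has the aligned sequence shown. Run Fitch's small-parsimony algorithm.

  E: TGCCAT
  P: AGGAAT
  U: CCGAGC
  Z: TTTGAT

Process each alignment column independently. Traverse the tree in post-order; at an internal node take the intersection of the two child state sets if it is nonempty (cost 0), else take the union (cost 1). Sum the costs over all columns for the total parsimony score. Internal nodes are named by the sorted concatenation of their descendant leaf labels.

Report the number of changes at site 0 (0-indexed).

2

EU@0: {T} ∪ {C} = {C,T} (union, +1)
EPU@0: {C,T} ∪ {A} = {A,C,T} (union, +1)
EPUZ@0: {A,C,T} ∩ {T} = {T} (intersection, +0)
EU@1: {G} ∪ {C} = {C,G} (union, +1)
EPU@1: {C,G} ∩ {G} = {G} (intersection, +0)
EPUZ@1: {G} ∪ {T} = {G,T} (union, +1)
EU@2: {C} ∪ {G} = {C,G} (union, +1)
EPU@2: {C,G} ∩ {G} = {G} (intersection, +0)
EPUZ@2: {G} ∪ {T} = {G,T} (union, +1)
EU@3: {C} ∪ {A} = {A,C} (union, +1)
EPU@3: {A,C} ∩ {A} = {A} (intersection, +0)
EPUZ@3: {A} ∪ {G} = {A,G} (union, +1)
EU@4: {A} ∪ {G} = {A,G} (union, +1)
EPU@4: {A,G} ∩ {A} = {A} (intersection, +0)
EPUZ@4: {A} ∩ {A} = {A} (intersection, +0)
EU@5: {T} ∪ {C} = {C,T} (union, +1)
EPU@5: {C,T} ∩ {T} = {T} (intersection, +0)
EPUZ@5: {T} ∩ {T} = {T} (intersection, +0)
per-site changes: [2, 2, 2, 2, 1, 1]; total = 10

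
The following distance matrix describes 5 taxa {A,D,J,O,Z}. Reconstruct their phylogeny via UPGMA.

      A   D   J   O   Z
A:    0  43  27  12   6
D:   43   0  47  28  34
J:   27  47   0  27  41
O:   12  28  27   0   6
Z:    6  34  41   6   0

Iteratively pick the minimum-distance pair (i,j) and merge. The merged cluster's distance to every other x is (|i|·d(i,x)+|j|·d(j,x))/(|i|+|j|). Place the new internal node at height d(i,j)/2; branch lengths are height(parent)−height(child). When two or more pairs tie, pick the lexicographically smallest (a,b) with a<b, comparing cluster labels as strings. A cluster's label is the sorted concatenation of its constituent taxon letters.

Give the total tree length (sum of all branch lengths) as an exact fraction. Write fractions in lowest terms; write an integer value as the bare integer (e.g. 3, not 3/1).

step 1: merge (A,Z) at d=6; branch lengths A→3, Z→3; new cluster AZ
  updated: d(AZ,D)=77/2, d(AZ,J)=34, d(AZ,O)=9
step 2: merge (AZ,O) at d=9; branch lengths AZ→3/2, O→9/2; new cluster AOZ
  updated: d(AOZ,D)=35, d(AOZ,J)=95/3
step 3: merge (AOZ,J) at d=95/3; branch lengths AOZ→34/3, J→95/6; new cluster AJOZ
  updated: d(AJOZ,D)=38
step 4: merge (AJOZ,D) at d=38; branch lengths AJOZ→19/6, D→19; new cluster ADJOZ
final tree: ((((A:3,Z:3):3/2,O:9/2):34/3,J:95/6):19/6,D:19)
total length: 184/3

184/3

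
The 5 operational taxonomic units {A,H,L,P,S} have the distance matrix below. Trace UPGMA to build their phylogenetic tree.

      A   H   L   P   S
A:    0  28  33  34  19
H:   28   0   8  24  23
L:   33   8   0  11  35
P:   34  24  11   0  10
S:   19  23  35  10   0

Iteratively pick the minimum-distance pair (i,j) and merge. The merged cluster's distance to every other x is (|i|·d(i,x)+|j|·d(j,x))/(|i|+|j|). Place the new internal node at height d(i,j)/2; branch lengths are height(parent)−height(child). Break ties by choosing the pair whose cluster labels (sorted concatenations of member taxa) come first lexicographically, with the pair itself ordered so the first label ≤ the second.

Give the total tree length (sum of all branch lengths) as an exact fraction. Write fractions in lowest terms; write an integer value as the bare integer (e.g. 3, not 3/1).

step 1: merge (H,L) at d=8; branch lengths H→4, L→4; new cluster HL
  updated: d(A,HL)=61/2, d(HL,P)=35/2, d(HL,S)=29
step 2: merge (P,S) at d=10; branch lengths P→5, S→5; new cluster PS
  updated: d(A,PS)=53/2, d(HL,PS)=93/4
step 3: merge (HL,PS) at d=93/4; branch lengths HL→61/8, PS→53/8; new cluster HLPS
  updated: d(A,HLPS)=57/2
step 4: merge (A,HLPS) at d=57/2; branch lengths A→57/4, HLPS→21/8; new cluster AHLPS
final tree: (A:57/4,((H:4,L:4):61/8,(P:5,S:5):53/8):21/8)
total length: 393/8

393/8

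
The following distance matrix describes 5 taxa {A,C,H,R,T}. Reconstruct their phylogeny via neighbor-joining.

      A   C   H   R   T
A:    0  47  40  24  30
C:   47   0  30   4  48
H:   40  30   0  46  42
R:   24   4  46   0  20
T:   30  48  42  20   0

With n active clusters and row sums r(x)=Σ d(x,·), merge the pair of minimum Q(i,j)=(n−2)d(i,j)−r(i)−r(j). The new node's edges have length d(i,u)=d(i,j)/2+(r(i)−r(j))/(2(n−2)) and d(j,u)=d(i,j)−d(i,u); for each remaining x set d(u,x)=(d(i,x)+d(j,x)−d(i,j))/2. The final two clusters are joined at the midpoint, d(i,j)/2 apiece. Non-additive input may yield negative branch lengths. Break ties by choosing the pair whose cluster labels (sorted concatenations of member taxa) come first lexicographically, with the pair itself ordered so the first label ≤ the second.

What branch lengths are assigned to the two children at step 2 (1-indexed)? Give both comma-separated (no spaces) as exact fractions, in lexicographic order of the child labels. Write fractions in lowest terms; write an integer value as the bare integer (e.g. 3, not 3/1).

1. join C+R (d=4, Q=-211) ⇒ CR; edges |C|=47/6, |R|=-23/6
  updated: d(A,CR)=67/2, d(CR,H)=36, d(CR,T)=32
2. join A+T (d=30, Q=-295/2) ⇒ AT; edges |A|=119/8, |T|=121/8
  updated: d(AT,CR)=71/4, d(AT,H)=26
3. join AT+CR (d=71/4, Q=-319/4) ⇒ ACRT; edges |AT|=31/8, |CR|=111/8
  updated: d(ACRT,H)=177/8
4. join ACRT+H (d=177/8) ⇒ ACHRT; edges |ACRT|=177/16, |H|=177/16
final tree: (((A:119/8,T:121/8):31/8,(C:47/6,R:-23/6):111/8):177/16,H:177/16)
total length: 591/8

119/8,121/8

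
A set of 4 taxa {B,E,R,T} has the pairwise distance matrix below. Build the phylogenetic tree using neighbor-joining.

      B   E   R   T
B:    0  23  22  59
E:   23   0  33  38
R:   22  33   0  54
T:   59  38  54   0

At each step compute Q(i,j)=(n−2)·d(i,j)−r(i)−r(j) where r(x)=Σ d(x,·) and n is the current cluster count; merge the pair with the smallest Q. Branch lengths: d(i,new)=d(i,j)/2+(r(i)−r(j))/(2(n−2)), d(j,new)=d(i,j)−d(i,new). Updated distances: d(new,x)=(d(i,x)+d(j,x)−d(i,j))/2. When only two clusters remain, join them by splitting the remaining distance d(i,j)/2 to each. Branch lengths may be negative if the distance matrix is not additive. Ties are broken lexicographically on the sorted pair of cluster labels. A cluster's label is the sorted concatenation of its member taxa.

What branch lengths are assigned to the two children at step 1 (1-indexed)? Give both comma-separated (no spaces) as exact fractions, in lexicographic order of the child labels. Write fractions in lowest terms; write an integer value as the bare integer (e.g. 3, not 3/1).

1. join B+R (d=22, Q=-169) ⇒ BR; edges |B|=39/4, |R|=49/4
  updated: d(BR,E)=17, d(BR,T)=91/2
2. join BR+E (d=17, Q=-201/2) ⇒ BER; edges |BR|=49/4, |E|=19/4
  updated: d(BER,T)=133/4
3. join BER+T (d=133/4) ⇒ BERT; edges |BER|=133/8, |T|=133/8
final tree: (((B:39/4,R:49/4):49/4,E:19/4):133/8,T:133/8)
total length: 289/4

39/4,49/4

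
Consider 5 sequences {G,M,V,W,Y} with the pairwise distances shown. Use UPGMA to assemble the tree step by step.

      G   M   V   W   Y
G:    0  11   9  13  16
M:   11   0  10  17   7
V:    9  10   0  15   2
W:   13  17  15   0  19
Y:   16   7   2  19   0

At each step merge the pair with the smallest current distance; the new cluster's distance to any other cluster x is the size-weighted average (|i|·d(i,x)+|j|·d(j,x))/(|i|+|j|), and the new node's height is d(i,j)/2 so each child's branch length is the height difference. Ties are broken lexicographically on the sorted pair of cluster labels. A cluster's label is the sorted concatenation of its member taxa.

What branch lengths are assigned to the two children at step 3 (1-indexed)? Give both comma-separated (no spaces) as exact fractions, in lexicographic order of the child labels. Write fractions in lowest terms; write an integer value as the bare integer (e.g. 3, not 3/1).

6,7/4

step 1: merge (V,Y) at d=2; branch lengths V→1, Y→1; new cluster VY
  updated: d(G,VY)=25/2, d(M,VY)=17/2, d(VY,W)=17
step 2: merge (M,VY) at d=17/2; branch lengths M→17/4, VY→13/4; new cluster MVY
  updated: d(G,MVY)=12, d(MVY,W)=17
step 3: merge (G,MVY) at d=12; branch lengths G→6, MVY→7/4; new cluster GMVY
  updated: d(GMVY,W)=16
step 4: merge (GMVY,W) at d=16; branch lengths GMVY→2, W→8; new cluster GMVWY
final tree: ((G:6,(M:17/4,(V:1,Y:1):13/4):7/4):2,W:8)
total length: 109/4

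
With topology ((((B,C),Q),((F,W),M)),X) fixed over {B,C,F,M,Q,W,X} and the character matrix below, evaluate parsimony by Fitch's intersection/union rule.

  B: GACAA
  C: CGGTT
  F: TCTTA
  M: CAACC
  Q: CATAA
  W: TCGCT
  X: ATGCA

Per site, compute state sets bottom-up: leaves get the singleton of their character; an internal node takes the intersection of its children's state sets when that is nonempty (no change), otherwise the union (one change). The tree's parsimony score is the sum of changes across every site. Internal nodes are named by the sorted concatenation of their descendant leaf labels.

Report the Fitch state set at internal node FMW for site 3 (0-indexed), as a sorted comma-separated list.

C

site 0, node BC: B={G} ∪ C={C} → {C,G} (+1)
site 0, node BCQ: BC={C,G} ∩ Q={C} → {C} (+0)
site 0, node FW: F={T} ∩ W={T} → {T} (+0)
site 0, node FMW: FW={T} ∪ M={C} → {C,T} (+1)
site 0, node BCFMQW: BCQ={C} ∩ FMW={C,T} → {C} (+0)
site 0, node BCFMQWX: BCFMQW={C} ∪ X={A} → {A,C} (+1)
site 1, node BC: B={A} ∪ C={G} → {A,G} (+1)
site 1, node BCQ: BC={A,G} ∩ Q={A} → {A} (+0)
site 1, node FW: F={C} ∩ W={C} → {C} (+0)
site 1, node FMW: FW={C} ∪ M={A} → {A,C} (+1)
site 1, node BCFMQW: BCQ={A} ∩ FMW={A,C} → {A} (+0)
site 1, node BCFMQWX: BCFMQW={A} ∪ X={T} → {A,T} (+1)
site 2, node BC: B={C} ∪ C={G} → {C,G} (+1)
site 2, node BCQ: BC={C,G} ∪ Q={T} → {C,G,T} (+1)
site 2, node FW: F={T} ∪ W={G} → {G,T} (+1)
site 2, node FMW: FW={G,T} ∪ M={A} → {A,G,T} (+1)
site 2, node BCFMQW: BCQ={C,G,T} ∩ FMW={A,G,T} → {G,T} (+0)
site 2, node BCFMQWX: BCFMQW={G,T} ∩ X={G} → {G} (+0)
site 3, node BC: B={A} ∪ C={T} → {A,T} (+1)
site 3, node BCQ: BC={A,T} ∩ Q={A} → {A} (+0)
site 3, node FW: F={T} ∪ W={C} → {C,T} (+1)
site 3, node FMW: FW={C,T} ∩ M={C} → {C} (+0)
site 3, node BCFMQW: BCQ={A} ∪ FMW={C} → {A,C} (+1)
site 3, node BCFMQWX: BCFMQW={A,C} ∩ X={C} → {C} (+0)
site 4, node BC: B={A} ∪ C={T} → {A,T} (+1)
site 4, node BCQ: BC={A,T} ∩ Q={A} → {A} (+0)
site 4, node FW: F={A} ∪ W={T} → {A,T} (+1)
site 4, node FMW: FW={A,T} ∪ M={C} → {A,C,T} (+1)
site 4, node BCFMQW: BCQ={A} ∩ FMW={A,C,T} → {A} (+0)
site 4, node BCFMQWX: BCFMQW={A} ∩ X={A} → {A} (+0)
per-site changes: [3, 3, 4, 3, 3]; total = 16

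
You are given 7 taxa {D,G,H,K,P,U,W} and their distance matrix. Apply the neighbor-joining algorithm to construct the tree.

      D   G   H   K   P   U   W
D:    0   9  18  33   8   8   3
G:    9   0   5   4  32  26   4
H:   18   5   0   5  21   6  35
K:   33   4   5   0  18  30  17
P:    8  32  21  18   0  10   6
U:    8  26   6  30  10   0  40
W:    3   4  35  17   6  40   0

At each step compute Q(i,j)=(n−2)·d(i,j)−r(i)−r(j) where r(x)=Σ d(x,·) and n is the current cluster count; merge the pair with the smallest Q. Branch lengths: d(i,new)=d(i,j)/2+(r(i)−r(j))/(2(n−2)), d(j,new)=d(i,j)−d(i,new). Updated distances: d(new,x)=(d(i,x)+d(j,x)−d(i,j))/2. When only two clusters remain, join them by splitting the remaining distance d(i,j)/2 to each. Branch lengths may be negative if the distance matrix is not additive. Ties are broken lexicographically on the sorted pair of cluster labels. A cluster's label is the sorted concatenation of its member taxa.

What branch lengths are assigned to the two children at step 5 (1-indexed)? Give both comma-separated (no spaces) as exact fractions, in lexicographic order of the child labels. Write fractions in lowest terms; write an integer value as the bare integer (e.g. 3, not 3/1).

37/16,53/16

1. join H+U (d=6, Q=-180) ⇒ HU; edges |H|=0, |U|=6
  updated: d(D,HU)=10, d(G,HU)=25/2, d(HU,K)=29/2, d(HU,P)=25/2, d(HU,W)=69/2
2. join G+K (d=4, Q=-132) ⇒ GK; edges |G|=-9/8, |K|=41/8
  updated: d(D,GK)=19, d(GK,HU)=23/2, d(GK,P)=23, d(GK,W)=17/2
3. join GK+HU (d=23/2, Q=-96) ⇒ GHKU; edges |GK|=14/3, |HU|=41/6
  updated: d(D,GHKU)=35/4, d(GHKU,P)=12, d(GHKU,W)=63/4
4. join D+GHKU (d=35/4, Q=-155/4) ⇒ DGHKU; edges |D|=3/16, |GHKU|=137/16
  updated: d(DGHKU,P)=45/8, d(DGHKU,W)=5
5. join DGHKU+P (d=45/8, Q=-133/8) ⇒ DGHKPU; edges |DGHKU|=37/16, |P|=53/16
  updated: d(DGHKPU,W)=43/16
6. join DGHKPU+W (d=43/16) ⇒ DGHKPUW; edges |DGHKPU|=43/32, |W|=43/32
final tree: (((D:3/16,((G:-9/8,K:41/8):14/3,(H:0,U:6):41/6):137/16):37/16,P:53/16):43/32,W:43/32)
total length: 617/16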